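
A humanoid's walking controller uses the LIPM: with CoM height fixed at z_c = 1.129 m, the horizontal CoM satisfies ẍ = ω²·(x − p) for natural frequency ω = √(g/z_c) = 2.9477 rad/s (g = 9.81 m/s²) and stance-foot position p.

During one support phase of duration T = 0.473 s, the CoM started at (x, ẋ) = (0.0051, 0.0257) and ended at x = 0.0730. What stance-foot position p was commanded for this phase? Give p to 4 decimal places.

p = -0.0400

ωT = 2.9477·0.473 = 1.394262; cosh(ωT) = 2.140007, sinh(ωT) = 1.891991
x(T) = p + (x₀−p)·cosh(ωT) + (ẋ₀/ω)·sinh(ωT) ⇒ p·(1 − cosh) = x(T) − x₀·cosh − (ẋ₀/ω)·sinh
numerator   = 0.0730 − (0.0051)·2.140007 − (0.0257/2.9477)·1.891991 = 0.045590
denominator = 1 − 2.140007 = -1.140007
p = 0.045590 / -1.140007 = -0.0400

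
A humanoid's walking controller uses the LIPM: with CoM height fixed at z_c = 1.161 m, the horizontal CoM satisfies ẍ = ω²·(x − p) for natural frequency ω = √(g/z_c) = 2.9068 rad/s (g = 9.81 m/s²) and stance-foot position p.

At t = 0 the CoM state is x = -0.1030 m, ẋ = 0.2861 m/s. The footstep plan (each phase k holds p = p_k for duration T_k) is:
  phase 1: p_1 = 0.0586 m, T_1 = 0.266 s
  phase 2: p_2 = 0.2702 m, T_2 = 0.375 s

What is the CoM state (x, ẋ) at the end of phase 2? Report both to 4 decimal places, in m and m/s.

x = -0.3038, ẋ = -1.3445

phase 1: p=0.0586, T=0.266, ωT=0.773209, cosh=1.314119, sinh=0.852589; start (x,ẋ)=(-0.103000, 0.286100) → end (x,ẋ)=(-0.069846, -0.024525)
phase 2: p=0.2702, T=0.375, ωT=1.090050, cosh=1.655311, sinh=1.319112; start (x,ẋ)=(-0.069846, -0.024525) → end (x,ẋ)=(-0.303811, -1.344467)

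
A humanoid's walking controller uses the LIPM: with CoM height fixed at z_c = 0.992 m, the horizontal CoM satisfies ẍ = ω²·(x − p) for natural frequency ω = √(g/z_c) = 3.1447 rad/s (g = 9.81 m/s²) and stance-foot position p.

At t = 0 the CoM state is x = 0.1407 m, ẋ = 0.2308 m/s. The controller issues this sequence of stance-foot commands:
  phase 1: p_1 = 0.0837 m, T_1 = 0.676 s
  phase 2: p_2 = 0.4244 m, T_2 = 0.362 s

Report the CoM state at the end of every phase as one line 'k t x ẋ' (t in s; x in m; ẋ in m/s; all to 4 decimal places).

1 0.6760 0.6291 1.7211
2 1.0380 1.5432 3.8635

phase 1: p=0.0837, T=0.676, ωT=2.125817, cosh=4.249539, sinh=4.130204; start (x,ẋ)=(0.140700, 0.230800) → end (x,ẋ)=(0.629053, 1.721124)
phase 2: p=0.4244, T=0.362, ωT=1.138381, cosh=1.721024, sinh=1.400687; start (x,ẋ)=(0.629053, 1.721124) → end (x,ẋ)=(1.543222, 3.863540)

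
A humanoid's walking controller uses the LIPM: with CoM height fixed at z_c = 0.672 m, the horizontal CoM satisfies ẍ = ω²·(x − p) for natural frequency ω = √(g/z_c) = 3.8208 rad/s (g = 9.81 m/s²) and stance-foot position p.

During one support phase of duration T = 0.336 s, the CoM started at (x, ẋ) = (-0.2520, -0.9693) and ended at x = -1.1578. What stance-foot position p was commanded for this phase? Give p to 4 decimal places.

ωT = 3.8208·0.336 = 1.283789; cosh(ωT) = 1.943639, sinh(ωT) = 1.666653
x(T) = p + (x₀−p)·cosh(ωT) + (ẋ₀/ω)·sinh(ωT) ⇒ p·(1 − cosh) = x(T) − x₀·cosh − (ẋ₀/ω)·sinh
numerator   = -1.1578 − (-0.2520)·1.943639 − (-0.9693/3.8208)·1.666653 = -0.245189
denominator = 1 − 1.943639 = -0.943639
p = -0.245189 / -0.943639 = 0.2598

p = 0.2598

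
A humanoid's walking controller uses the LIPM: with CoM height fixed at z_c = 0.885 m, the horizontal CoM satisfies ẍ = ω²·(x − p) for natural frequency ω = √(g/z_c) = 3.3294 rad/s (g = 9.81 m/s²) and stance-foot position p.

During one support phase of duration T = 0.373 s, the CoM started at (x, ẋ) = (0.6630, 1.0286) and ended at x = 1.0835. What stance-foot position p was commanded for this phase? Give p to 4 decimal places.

p = 0.7426

ωT = 3.3294·0.373 = 1.241866; cosh(ωT) = 1.875457, sinh(ωT) = 1.586612
x(T) = p + (x₀−p)·cosh(ωT) + (ẋ₀/ω)·sinh(ωT) ⇒ p·(1 − cosh) = x(T) − x₀·cosh − (ẋ₀/ω)·sinh
numerator   = 1.0835 − (0.6630)·1.875457 − (1.0286/3.3294)·1.586612 = -0.650103
denominator = 1 − 1.875457 = -0.875457
p = -0.650103 / -0.875457 = 0.7426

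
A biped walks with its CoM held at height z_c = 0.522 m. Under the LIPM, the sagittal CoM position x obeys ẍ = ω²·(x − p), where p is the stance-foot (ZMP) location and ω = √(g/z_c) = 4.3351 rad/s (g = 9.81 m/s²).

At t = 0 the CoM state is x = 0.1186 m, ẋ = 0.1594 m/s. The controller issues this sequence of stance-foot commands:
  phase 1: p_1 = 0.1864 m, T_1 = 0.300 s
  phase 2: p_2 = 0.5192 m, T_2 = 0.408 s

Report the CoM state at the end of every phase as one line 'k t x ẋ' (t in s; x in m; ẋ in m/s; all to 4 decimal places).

1 0.3000 0.1152 -0.1852
2 0.7080 -0.8212 -5.5439

phase 1: p=0.1864, T=0.300, ωT=1.300530, cosh=1.971815, sinh=1.699427; start (x,ẋ)=(0.118600, 0.159400) → end (x,ẋ)=(0.115198, -0.185188)
phase 2: p=0.5192, T=0.408, ωT=1.768721, cosh=3.016950, sinh=2.846399; start (x,ẋ)=(0.115198, -0.185188) → end (x,ẋ)=(-0.821246, -5.543851)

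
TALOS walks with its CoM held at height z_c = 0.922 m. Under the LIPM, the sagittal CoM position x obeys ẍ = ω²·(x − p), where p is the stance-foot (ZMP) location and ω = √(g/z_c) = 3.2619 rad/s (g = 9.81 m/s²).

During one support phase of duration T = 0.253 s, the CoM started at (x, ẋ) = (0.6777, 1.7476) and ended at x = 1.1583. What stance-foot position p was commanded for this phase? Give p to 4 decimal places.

p = 0.7151

ωT = 3.2619·0.253 = 0.825261; cosh(ωT) = 1.360298, sinh(ωT) = 0.922177
x(T) = p + (x₀−p)·cosh(ωT) + (ẋ₀/ω)·sinh(ωT) ⇒ p·(1 − cosh) = x(T) − x₀·cosh − (ẋ₀/ω)·sinh
numerator   = 1.1583 − (0.6777)·1.360298 − (1.7476/3.2619)·0.922177 = -0.257641
denominator = 1 − 1.360298 = -0.360298
p = -0.257641 / -0.360298 = 0.7151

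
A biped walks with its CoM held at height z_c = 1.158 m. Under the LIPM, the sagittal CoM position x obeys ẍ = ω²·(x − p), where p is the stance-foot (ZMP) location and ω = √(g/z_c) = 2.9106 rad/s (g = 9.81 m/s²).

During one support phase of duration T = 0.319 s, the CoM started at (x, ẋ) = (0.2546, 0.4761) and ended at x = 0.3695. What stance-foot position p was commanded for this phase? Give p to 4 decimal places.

p = 0.3837

ωT = 2.9106·0.319 = 0.928481; cosh(ωT) = 1.462908, sinh(ωT) = 1.067755
x(T) = p + (x₀−p)·cosh(ωT) + (ẋ₀/ω)·sinh(ωT) ⇒ p·(1 − cosh) = x(T) − x₀·cosh − (ẋ₀/ω)·sinh
numerator   = 0.3695 − (0.2546)·1.462908 − (0.4761/2.9106)·1.067755 = -0.177614
denominator = 1 − 1.462908 = -0.462908
p = -0.177614 / -0.462908 = 0.3837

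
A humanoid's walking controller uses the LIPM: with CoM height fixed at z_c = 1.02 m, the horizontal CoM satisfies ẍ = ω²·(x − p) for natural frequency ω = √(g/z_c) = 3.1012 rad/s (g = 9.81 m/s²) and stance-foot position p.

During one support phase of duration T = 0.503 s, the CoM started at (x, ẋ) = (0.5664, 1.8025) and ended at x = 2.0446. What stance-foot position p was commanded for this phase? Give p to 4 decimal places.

ωT = 3.1012·0.503 = 1.559904; cosh(ωT) = 2.484259, sinh(ωT) = 2.274103
x(T) = p + (x₀−p)·cosh(ωT) + (ẋ₀/ω)·sinh(ωT) ⇒ p·(1 − cosh) = x(T) − x₀·cosh − (ẋ₀/ω)·sinh
numerator   = 2.0446 − (0.5664)·2.484259 − (1.8025/3.1012)·2.274103 = -0.684254
denominator = 1 − 2.484259 = -1.484259
p = -0.684254 / -1.484259 = 0.4610

p = 0.4610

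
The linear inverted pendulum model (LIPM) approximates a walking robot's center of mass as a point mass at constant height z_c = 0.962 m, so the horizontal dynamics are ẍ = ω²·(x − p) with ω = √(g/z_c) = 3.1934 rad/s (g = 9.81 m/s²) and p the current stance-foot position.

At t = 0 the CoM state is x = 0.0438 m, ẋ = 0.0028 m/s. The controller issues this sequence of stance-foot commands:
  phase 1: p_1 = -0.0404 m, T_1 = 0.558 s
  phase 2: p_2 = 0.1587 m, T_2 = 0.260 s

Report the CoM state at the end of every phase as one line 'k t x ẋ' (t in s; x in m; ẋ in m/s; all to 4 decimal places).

1 0.5580 0.2193 0.7847
2 0.8180 0.4698 1.2510

phase 1: p=-0.0404, T=0.558, ωT=1.781917, cosh=3.054776, sinh=2.886460; start (x,ẋ)=(0.043800, 0.002800) → end (x,ẋ)=(0.219343, 0.784677)
phase 2: p=0.1587, T=0.260, ωT=0.830284, cosh=1.364948, sinh=0.929022; start (x,ẋ)=(0.219343, 0.784677) → end (x,ẋ)=(0.469752, 1.250955)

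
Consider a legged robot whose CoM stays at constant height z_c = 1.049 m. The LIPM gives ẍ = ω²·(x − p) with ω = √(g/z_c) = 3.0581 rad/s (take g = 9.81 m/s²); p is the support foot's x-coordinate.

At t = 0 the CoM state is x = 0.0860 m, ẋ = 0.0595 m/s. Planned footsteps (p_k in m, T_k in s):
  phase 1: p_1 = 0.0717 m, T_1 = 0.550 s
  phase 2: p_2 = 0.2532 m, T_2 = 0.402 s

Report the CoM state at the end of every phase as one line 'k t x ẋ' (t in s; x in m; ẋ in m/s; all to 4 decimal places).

phase 1: p=0.0717, T=0.550, ωT=1.681955, cosh=2.781033, sinh=2.595023; start (x,ẋ)=(0.086000, 0.059500) → end (x,ẋ)=(0.161959, 0.278954)
phase 2: p=0.2532, T=0.402, ωT=1.229356, cosh=1.855754, sinh=1.563273; start (x,ẋ)=(0.161959, 0.278954) → end (x,ẋ)=(0.226478, 0.081479)

1 0.5500 0.1620 0.2790
2 0.9520 0.2265 0.0815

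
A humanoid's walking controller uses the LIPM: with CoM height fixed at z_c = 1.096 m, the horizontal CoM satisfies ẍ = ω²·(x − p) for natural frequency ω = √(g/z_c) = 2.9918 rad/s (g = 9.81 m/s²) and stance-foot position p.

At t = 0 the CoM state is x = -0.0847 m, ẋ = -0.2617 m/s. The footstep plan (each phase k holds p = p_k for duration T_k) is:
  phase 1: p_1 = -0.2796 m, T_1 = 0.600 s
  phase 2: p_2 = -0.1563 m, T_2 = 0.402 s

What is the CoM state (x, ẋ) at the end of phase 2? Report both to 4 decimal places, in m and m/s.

x = 0.7035, ẋ = 2.6409

phase 1: p=-0.2796, T=0.600, ωT=1.795080, cosh=3.093035, sinh=2.926921; start (x,ẋ)=(-0.084700, -0.261700) → end (x,ẋ)=(0.067208, 0.897246)
phase 2: p=-0.1563, T=0.402, ωT=1.202704, cosh=1.814743, sinh=1.514362; start (x,ẋ)=(0.067208, 0.897246) → end (x,ẋ)=(0.703469, 2.640910)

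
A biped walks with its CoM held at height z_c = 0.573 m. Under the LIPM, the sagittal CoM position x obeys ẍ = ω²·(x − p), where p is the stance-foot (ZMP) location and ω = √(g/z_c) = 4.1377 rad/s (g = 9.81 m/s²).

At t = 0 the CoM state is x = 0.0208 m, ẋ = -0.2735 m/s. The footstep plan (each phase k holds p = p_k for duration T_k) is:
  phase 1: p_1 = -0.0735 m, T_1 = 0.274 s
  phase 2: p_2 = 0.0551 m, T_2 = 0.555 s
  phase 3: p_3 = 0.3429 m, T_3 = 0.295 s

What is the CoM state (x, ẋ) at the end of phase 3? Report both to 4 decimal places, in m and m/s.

phase 1: p=-0.0735, T=0.274, ωT=1.133730, cosh=1.714527, sinh=1.392697; start (x,ẋ)=(0.020800, -0.273500) → end (x,ẋ)=(-0.003877, 0.074486)
phase 2: p=0.0551, T=0.555, ωT=2.296423, cosh=5.019596, sinh=4.918978; start (x,ẋ)=(-0.003877, 0.074486) → end (x,ẋ)=(-0.152388, -0.826476)
phase 3: p=0.3429, T=0.295, ωT=1.220621, cosh=1.842170, sinh=1.547123; start (x,ẋ)=(-0.152388, -0.826476) → end (x,ẋ)=(-0.878532, -4.693113)

x = -0.8785, ẋ = -4.6931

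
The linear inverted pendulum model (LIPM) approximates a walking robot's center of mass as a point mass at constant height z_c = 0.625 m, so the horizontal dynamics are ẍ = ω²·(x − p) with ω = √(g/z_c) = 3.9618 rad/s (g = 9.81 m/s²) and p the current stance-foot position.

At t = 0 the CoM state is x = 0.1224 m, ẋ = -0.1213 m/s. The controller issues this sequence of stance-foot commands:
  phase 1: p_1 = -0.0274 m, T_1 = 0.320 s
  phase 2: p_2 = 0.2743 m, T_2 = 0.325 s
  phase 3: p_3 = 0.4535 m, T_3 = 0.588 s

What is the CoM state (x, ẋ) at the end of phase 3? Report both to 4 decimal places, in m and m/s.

phase 1: p=-0.0274, T=0.320, ωT=1.267776, cosh=1.917199, sinh=1.635743; start (x,ẋ)=(0.122400, -0.121300) → end (x,ẋ)=(0.209714, 0.738220)
phase 2: p=0.2743, T=0.325, ωT=1.287585, cosh=1.949980, sinh=1.674044; start (x,ẋ)=(0.209714, 0.738220) → end (x,ẋ)=(0.460291, 1.011168)
phase 3: p=0.4535, T=0.588, ωT=2.329538, cosh=5.185269, sinh=5.087929; start (x,ẋ)=(0.460291, 1.011168) → end (x,ẋ)=(1.787305, 5.380076)

x = 1.7873, ẋ = 5.3801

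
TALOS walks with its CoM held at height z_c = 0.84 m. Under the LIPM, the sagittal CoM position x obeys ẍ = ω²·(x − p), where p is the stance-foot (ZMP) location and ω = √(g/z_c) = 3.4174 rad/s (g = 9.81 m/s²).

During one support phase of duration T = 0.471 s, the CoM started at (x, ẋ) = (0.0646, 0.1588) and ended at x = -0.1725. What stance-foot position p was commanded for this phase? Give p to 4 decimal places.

ωT = 3.4174·0.471 = 1.609595; cosh(ωT) = 2.600378, sinh(ωT) = 2.400409
x(T) = p + (x₀−p)·cosh(ωT) + (ẋ₀/ω)·sinh(ωT) ⇒ p·(1 − cosh) = x(T) − x₀·cosh − (ẋ₀/ω)·sinh
numerator   = -0.1725 − (0.0646)·2.600378 − (0.1588/3.4174)·2.400409 = -0.452027
denominator = 1 − 2.600378 = -1.600378
p = -0.452027 / -1.600378 = 0.2825

p = 0.2825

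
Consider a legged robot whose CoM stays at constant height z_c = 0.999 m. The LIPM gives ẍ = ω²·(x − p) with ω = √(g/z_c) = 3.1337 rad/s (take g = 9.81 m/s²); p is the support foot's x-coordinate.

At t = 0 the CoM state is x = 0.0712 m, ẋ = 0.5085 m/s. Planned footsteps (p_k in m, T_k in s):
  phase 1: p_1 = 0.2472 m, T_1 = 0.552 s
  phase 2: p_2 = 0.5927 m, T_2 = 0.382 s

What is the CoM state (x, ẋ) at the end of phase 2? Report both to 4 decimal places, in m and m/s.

phase 1: p=0.2472, T=0.552, ωT=1.729802, cosh=2.908429, sinh=2.731110; start (x,ẋ)=(0.071200, 0.508500) → end (x,ẋ)=(0.178489, -0.027356)
phase 2: p=0.5927, T=0.382, ωT=1.197073, cosh=1.806246, sinh=1.504169; start (x,ẋ)=(0.178489, -0.027356) → end (x,ẋ)=(-0.168598, -2.001843)

x = -0.1686, ẋ = -2.0018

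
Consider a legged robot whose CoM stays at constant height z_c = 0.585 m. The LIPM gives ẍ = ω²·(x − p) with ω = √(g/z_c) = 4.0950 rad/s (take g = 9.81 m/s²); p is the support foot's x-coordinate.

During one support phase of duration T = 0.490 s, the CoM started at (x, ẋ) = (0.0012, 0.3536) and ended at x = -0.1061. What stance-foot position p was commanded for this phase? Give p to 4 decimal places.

ωT = 4.0950·0.490 = 2.006550; cosh(ωT) = 3.786033, sinh(ωT) = 3.651581
x(T) = p + (x₀−p)·cosh(ωT) + (ẋ₀/ω)·sinh(ωT) ⇒ p·(1 − cosh) = x(T) − x₀·cosh − (ẋ₀/ω)·sinh
numerator   = -0.1061 − (0.0012)·3.786033 − (0.3536/4.0950)·3.651581 = -0.425954
denominator = 1 − 3.786033 = -2.786033
p = -0.425954 / -2.786033 = 0.1529

p = 0.1529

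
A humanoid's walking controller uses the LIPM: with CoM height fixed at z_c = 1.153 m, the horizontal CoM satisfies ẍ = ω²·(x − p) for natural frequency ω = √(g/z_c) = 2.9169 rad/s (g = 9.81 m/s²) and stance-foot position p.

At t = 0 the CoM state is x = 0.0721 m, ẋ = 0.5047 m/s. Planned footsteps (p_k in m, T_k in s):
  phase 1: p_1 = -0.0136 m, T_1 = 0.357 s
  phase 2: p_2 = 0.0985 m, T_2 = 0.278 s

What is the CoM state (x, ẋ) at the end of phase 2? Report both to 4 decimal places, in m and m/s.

phase 1: p=-0.0136, T=0.357, ωT=1.041333, cosh=1.592988, sinh=1.240004; start (x,ẋ)=(0.072100, 0.504700) → end (x,ẋ)=(0.337472, 1.113955)
phase 2: p=0.0985, T=0.278, ωT=0.810898, cosh=1.347193, sinh=0.902735; start (x,ẋ)=(0.337472, 1.113955) → end (x,ẋ)=(0.765193, 2.129971)

x = 0.7652, ẋ = 2.1300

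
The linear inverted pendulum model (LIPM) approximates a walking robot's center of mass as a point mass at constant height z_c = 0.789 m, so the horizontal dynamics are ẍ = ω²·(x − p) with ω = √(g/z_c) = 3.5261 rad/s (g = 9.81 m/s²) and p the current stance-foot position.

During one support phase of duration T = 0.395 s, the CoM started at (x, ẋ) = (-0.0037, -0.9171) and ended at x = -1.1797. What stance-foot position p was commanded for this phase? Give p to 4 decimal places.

p = 0.5984

ωT = 3.5261·0.395 = 1.392810; cosh(ωT) = 2.137261, sinh(ωT) = 1.888885
x(T) = p + (x₀−p)·cosh(ωT) + (ẋ₀/ω)·sinh(ωT) ⇒ p·(1 − cosh) = x(T) − x₀·cosh − (ẋ₀/ω)·sinh
numerator   = -1.1797 − (-0.0037)·2.137261 − (-0.9171/3.5261)·1.888885 = -0.680514
denominator = 1 − 2.137261 = -1.137261
p = -0.680514 / -1.137261 = 0.5984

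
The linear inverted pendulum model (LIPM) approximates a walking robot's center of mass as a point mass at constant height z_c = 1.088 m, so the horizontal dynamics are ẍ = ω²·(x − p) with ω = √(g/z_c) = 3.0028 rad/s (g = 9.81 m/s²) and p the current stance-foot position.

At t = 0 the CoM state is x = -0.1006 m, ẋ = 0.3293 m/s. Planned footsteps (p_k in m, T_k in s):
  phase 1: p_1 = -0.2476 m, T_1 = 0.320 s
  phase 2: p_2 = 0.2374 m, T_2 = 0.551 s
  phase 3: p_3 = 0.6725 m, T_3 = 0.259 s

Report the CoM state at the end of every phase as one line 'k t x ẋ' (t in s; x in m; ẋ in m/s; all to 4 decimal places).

1 0.3200 0.0950 0.9859
2 0.8710 0.6787 1.5953
3 1.1300 1.1367 2.1185

phase 1: p=-0.2476, T=0.320, ωT=0.960896, cosh=1.498294, sinh=1.115744; start (x,ẋ)=(-0.100600, 0.329300) → end (x,ẋ)=(0.095006, 0.985890)
phase 2: p=0.2374, T=0.551, ωT=1.654543, cosh=2.710934, sinh=2.519754; start (x,ẋ)=(0.095006, 0.985890) → end (x,ẋ)=(0.678676, 1.595289)
phase 3: p=0.6725, T=0.259, ωT=0.777725, cosh=1.317983, sinh=0.858533; start (x,ẋ)=(0.678676, 1.595289) → end (x,ẋ)=(1.136750, 2.118484)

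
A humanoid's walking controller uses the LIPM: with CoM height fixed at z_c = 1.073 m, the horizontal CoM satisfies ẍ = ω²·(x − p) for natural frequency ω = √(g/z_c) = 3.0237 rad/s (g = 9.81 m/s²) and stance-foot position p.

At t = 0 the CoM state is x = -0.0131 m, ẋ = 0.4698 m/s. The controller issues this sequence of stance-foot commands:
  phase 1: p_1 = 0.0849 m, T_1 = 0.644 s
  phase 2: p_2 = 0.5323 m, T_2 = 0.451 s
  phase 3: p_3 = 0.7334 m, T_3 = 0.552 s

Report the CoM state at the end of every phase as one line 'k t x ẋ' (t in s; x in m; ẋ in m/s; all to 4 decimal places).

1 0.6440 0.2679 0.6626
2 1.0950 0.3820 -0.0806
3 1.6470 -0.3004 -2.9409

phase 1: p=0.0849, T=0.644, ωT=1.947263, cosh=3.576070, sinh=3.433405; start (x,ẋ)=(-0.013100, 0.469800) → end (x,ẋ)=(0.267902, 0.662642)
phase 2: p=0.5323, T=0.451, ωT=1.363689, cosh=2.083154, sinh=1.827438; start (x,ẋ)=(0.267902, 0.662642) → end (x,ẋ)=(0.382000, -0.080578)
phase 3: p=0.7334, T=0.552, ωT=1.669082, cosh=2.747858, sinh=2.559438; start (x,ẋ)=(0.382000, -0.080578) → end (x,ẋ)=(-0.300402, -2.940889)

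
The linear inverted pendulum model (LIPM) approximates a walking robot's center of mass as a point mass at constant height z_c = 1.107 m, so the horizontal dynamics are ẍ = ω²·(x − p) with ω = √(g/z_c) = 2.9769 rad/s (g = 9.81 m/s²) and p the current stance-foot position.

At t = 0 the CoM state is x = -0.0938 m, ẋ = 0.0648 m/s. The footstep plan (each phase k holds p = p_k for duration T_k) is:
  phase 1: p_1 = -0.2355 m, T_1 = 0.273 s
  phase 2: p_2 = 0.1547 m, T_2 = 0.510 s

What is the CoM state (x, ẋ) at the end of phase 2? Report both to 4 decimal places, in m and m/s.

x = 0.0682, ẋ = -0.0378

phase 1: p=-0.2355, T=0.273, ωT=0.812694, cosh=1.348816, sinh=0.905155; start (x,ẋ)=(-0.093800, 0.064800) → end (x,ẋ)=(-0.024670, 0.469222)
phase 2: p=0.1547, T=0.510, ωT=1.518219, cosh=2.391596, sinh=2.172494; start (x,ẋ)=(-0.024670, 0.469222) → end (x,ẋ)=(0.068151, -0.037848)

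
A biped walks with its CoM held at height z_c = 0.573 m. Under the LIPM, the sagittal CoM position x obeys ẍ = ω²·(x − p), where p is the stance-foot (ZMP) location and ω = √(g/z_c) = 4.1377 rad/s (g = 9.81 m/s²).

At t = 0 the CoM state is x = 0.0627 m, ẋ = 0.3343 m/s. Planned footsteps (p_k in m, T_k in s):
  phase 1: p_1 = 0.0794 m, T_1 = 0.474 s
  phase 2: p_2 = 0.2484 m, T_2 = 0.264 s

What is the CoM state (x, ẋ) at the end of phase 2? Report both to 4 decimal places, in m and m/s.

phase 1: p=0.0794, T=0.474, ωT=1.961270, cosh=3.624514, sinh=3.483834; start (x,ẋ)=(0.062700, 0.334300) → end (x,ẋ)=(0.300342, 0.970943)
phase 2: p=0.2484, T=0.264, ωT=1.092353, cosh=1.658353, sinh=1.322927; start (x,ẋ)=(0.300342, 0.970943) → end (x,ẋ)=(0.644974, 1.894493)

x = 0.6450, ẋ = 1.8945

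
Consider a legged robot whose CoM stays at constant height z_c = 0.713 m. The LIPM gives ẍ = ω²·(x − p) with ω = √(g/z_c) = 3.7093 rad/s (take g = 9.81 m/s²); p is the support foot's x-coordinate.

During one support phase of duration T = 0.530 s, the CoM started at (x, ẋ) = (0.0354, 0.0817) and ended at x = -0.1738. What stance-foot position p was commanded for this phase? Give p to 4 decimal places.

p = 0.1438

ωT = 3.7093·0.530 = 1.965929; cosh(ωT) = 3.640785, sinh(ωT) = 3.500759
x(T) = p + (x₀−p)·cosh(ωT) + (ẋ₀/ω)·sinh(ωT) ⇒ p·(1 − cosh) = x(T) − x₀·cosh − (ẋ₀/ω)·sinh
numerator   = -0.1738 − (0.0354)·3.640785 − (0.0817/3.7093)·3.500759 = -0.379791
denominator = 1 − 3.640785 = -2.640785
p = -0.379791 / -2.640785 = 0.1438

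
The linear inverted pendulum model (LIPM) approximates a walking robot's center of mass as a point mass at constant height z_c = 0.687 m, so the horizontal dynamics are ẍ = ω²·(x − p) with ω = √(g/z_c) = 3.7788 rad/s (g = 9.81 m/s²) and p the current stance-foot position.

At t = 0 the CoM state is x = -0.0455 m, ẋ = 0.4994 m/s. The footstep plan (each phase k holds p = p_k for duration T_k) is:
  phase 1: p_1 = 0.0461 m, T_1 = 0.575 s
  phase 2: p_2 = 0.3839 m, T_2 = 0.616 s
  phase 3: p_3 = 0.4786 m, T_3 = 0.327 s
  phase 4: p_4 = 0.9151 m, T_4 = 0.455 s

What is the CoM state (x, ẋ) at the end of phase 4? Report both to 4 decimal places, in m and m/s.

x = 0.5590, ẋ = -1.0243

phase 1: p=0.0461, T=0.575, ωT=2.172810, cosh=4.448393, sinh=4.334536; start (x,ẋ)=(-0.045500, 0.499400) → end (x,ẋ)=(0.211472, 0.721180)
phase 2: p=0.3839, T=0.616, ωT=2.327741, cosh=5.176132, sinh=5.078616; start (x,ẋ)=(0.211472, 0.721180) → end (x,ẋ)=(0.460640, 0.423849)
phase 3: p=0.4786, T=0.327, ωT=1.235668, cosh=1.865658, sinh=1.575017; start (x,ẋ)=(0.460640, 0.423849) → end (x,ẋ)=(0.621754, 0.683863)
phase 4: p=0.9151, T=0.455, ωT=1.719354, cosh=2.880052, sinh=2.700870; start (x,ẋ)=(0.621754, 0.683863) → end (x,ẋ)=(0.559034, -1.024343)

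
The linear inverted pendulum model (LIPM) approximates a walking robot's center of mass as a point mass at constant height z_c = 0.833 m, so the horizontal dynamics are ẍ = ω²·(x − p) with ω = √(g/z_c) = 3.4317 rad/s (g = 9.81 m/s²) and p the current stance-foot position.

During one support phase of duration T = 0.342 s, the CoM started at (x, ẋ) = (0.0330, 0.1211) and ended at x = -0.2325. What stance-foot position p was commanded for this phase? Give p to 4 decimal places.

p = 0.4440

ωT = 3.4317·0.342 = 1.173641; cosh(ωT) = 1.771493, sinh(ωT) = 1.462254
x(T) = p + (x₀−p)·cosh(ωT) + (ẋ₀/ω)·sinh(ωT) ⇒ p·(1 − cosh) = x(T) − x₀·cosh − (ẋ₀/ω)·sinh
numerator   = -0.2325 − (0.0330)·1.771493 − (0.1211/3.4317)·1.462254 = -0.342560
denominator = 1 − 1.771493 = -0.771493
p = -0.342560 / -0.771493 = 0.4440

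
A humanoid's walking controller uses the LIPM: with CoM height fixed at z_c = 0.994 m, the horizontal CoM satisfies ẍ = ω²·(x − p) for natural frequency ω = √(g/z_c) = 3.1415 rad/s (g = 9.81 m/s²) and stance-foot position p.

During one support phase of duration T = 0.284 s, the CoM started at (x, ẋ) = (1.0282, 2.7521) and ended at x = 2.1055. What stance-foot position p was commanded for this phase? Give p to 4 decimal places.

p = 0.5864

ωT = 3.1415·0.284 = 0.892186; cosh(ωT) = 1.425109, sinh(ωT) = 1.015350
x(T) = p + (x₀−p)·cosh(ωT) + (ẋ₀/ω)·sinh(ωT) ⇒ p·(1 − cosh) = x(T) − x₀·cosh − (ẋ₀/ω)·sinh
numerator   = 2.1055 − (1.0282)·1.425109 − (2.7521/3.1415)·1.015350 = -0.249291
denominator = 1 − 1.425109 = -0.425109
p = -0.249291 / -0.425109 = 0.5864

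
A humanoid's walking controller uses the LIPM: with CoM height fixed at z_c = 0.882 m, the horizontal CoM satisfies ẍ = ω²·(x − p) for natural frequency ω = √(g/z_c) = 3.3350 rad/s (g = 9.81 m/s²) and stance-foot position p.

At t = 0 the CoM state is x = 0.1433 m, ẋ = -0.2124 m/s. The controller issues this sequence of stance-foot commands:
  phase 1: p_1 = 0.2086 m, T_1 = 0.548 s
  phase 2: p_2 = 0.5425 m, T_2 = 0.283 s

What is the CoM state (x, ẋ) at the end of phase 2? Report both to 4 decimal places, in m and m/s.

x = -0.9822, ẋ = -4.6512

phase 1: p=0.2086, T=0.548, ωT=1.827580, cosh=3.189811, sinh=3.029008; start (x,ẋ)=(0.143300, -0.212400) → end (x,ẋ)=(-0.192607, -1.337160)
phase 2: p=0.5425, T=0.283, ωT=0.943805, cosh=1.479443, sinh=1.090298; start (x,ẋ)=(-0.192607, -1.337160) → end (x,ẋ)=(-0.982200, -4.651204)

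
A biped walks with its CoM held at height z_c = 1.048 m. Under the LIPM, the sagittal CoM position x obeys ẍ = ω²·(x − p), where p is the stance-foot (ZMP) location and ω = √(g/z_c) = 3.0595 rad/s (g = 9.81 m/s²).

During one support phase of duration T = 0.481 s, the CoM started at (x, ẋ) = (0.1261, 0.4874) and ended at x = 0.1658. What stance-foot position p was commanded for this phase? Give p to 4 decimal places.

p = 0.3496

ωT = 3.0595·0.481 = 1.471619; cosh(ωT) = 2.292919, sinh(ωT) = 2.063366
x(T) = p + (x₀−p)·cosh(ωT) + (ẋ₀/ω)·sinh(ωT) ⇒ p·(1 − cosh) = x(T) − x₀·cosh − (ẋ₀/ω)·sinh
numerator   = 0.1658 − (0.1261)·2.292919 − (0.4874/3.0595)·2.063366 = -0.452046
denominator = 1 − 2.292919 = -1.292919
p = -0.452046 / -1.292919 = 0.3496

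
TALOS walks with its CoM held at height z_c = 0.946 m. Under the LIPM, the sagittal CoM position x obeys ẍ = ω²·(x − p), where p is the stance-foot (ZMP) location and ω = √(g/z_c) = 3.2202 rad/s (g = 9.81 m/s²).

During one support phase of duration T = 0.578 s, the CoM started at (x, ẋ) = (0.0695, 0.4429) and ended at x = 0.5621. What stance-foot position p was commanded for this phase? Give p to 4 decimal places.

p = 0.0429

ωT = 3.2202·0.578 = 1.861276; cosh(ωT) = 3.293705, sinh(ωT) = 3.138231
x(T) = p + (x₀−p)·cosh(ωT) + (ẋ₀/ω)·sinh(ωT) ⇒ p·(1 − cosh) = x(T) − x₀·cosh − (ẋ₀/ω)·sinh
numerator   = 0.5621 − (0.0695)·3.293705 − (0.4429/3.2202)·3.138231 = -0.098439
denominator = 1 − 3.293705 = -2.293705
p = -0.098439 / -2.293705 = 0.0429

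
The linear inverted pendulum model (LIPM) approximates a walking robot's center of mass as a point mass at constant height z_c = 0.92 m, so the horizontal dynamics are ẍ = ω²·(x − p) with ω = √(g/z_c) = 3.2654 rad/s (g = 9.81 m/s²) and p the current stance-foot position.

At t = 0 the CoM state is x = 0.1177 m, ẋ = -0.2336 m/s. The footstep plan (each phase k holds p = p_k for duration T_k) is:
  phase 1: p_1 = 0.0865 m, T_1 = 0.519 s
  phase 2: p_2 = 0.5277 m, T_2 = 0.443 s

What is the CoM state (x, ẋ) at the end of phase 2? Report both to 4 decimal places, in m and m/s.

phase 1: p=0.0865, T=0.519, ωT=1.694743, cosh=2.814445, sinh=2.630799; start (x,ẋ)=(0.117700, -0.233600) → end (x,ẋ)=(-0.013891, -0.389427)
phase 2: p=0.5277, T=0.443, ωT=1.446572, cosh=2.241951, sinh=2.006575; start (x,ẋ)=(-0.013891, -0.389427) → end (x,ẋ)=(-0.925823, -4.421730)

x = -0.9258, ẋ = -4.4217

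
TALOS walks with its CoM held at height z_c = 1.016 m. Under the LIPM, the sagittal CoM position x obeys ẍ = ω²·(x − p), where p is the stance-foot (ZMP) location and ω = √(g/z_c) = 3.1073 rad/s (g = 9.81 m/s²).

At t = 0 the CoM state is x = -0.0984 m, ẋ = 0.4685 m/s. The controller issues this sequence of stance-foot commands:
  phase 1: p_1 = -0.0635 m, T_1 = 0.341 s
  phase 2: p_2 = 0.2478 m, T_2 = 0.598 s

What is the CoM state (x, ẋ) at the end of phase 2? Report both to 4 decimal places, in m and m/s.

phase 1: p=-0.0635, T=0.341, ωT=1.059589, cosh=1.615892, sinh=1.269294; start (x,ẋ)=(-0.098400, 0.468500) → end (x,ẋ)=(0.071482, 0.619397)
phase 2: p=0.2478, T=0.598, ωT=1.858165, cosh=3.283961, sinh=3.128002; start (x,ẋ)=(0.071482, 0.619397) → end (x,ẋ)=(0.292302, 0.320327)

x = 0.2923, ẋ = 0.3203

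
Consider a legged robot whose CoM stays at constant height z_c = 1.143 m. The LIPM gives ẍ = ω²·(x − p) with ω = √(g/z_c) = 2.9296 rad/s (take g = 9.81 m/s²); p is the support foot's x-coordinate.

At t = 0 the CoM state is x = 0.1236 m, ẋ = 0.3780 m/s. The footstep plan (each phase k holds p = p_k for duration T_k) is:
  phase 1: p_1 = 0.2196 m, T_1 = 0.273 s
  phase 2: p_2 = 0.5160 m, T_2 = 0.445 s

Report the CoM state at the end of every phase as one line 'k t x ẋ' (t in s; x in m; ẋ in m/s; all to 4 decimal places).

1 0.2730 0.2058 0.2558
2 0.7180 0.0516 -1.0444

phase 1: p=0.2196, T=0.273, ωT=0.799781, cosh=1.337240, sinh=0.887813; start (x,ẋ)=(0.123600, 0.378000) → end (x,ẋ)=(0.205778, 0.255787)
phase 2: p=0.5160, T=0.445, ωT=1.303672, cosh=1.977164, sinh=1.705631; start (x,ẋ)=(0.205778, 0.255787) → end (x,ẋ)=(0.051560, -1.044392)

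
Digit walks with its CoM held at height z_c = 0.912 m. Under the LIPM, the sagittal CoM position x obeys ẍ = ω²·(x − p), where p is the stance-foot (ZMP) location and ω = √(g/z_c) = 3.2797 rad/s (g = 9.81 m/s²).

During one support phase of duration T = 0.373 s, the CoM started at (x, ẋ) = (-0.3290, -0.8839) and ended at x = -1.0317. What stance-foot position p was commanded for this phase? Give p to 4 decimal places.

p = 0.0070

ωT = 3.2797·0.373 = 1.223328; cosh(ωT) = 1.846364, sinh(ωT) = 1.552115
x(T) = p + (x₀−p)·cosh(ωT) + (ẋ₀/ω)·sinh(ωT) ⇒ p·(1 − cosh) = x(T) − x₀·cosh − (ẋ₀/ω)·sinh
numerator   = -1.0317 − (-0.3290)·1.846364 − (-0.8839/3.2797)·1.552115 = -0.005941
denominator = 1 − 1.846364 = -0.846364
p = -0.005941 / -0.846364 = 0.0070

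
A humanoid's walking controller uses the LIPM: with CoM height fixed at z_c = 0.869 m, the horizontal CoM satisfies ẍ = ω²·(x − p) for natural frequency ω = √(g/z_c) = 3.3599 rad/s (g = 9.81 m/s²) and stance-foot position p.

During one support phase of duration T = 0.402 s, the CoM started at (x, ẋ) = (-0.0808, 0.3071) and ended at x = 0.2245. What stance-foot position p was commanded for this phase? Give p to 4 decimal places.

ωT = 3.3599·0.402 = 1.350680; cosh(ωT) = 2.059556, sinh(ωT) = 1.800492
x(T) = p + (x₀−p)·cosh(ωT) + (ẋ₀/ω)·sinh(ωT) ⇒ p·(1 − cosh) = x(T) − x₀·cosh − (ẋ₀/ω)·sinh
numerator   = 0.2245 − (-0.0808)·2.059556 − (0.3071/3.3599)·1.800492 = 0.226344
denominator = 1 − 2.059556 = -1.059556
p = 0.226344 / -1.059556 = -0.2136

p = -0.2136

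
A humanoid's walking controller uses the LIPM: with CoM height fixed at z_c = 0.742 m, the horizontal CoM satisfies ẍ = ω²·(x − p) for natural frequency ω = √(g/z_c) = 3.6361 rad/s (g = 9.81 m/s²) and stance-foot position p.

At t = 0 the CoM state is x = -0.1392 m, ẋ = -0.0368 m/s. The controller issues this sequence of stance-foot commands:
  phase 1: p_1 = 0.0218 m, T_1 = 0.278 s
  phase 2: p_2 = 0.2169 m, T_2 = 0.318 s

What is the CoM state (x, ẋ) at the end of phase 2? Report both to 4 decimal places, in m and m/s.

phase 1: p=0.0218, T=0.278, ωT=1.010836, cosh=1.555906, sinh=1.191991; start (x,ẋ)=(-0.139200, -0.036800) → end (x,ẋ)=(-0.240765, -0.755063)
phase 2: p=0.2169, T=0.318, ωT=1.156280, cosh=1.746371, sinh=1.431717; start (x,ẋ)=(-0.240765, -0.755063) → end (x,ẋ)=(-0.879659, -3.701161)

x = -0.8797, ẋ = -3.7012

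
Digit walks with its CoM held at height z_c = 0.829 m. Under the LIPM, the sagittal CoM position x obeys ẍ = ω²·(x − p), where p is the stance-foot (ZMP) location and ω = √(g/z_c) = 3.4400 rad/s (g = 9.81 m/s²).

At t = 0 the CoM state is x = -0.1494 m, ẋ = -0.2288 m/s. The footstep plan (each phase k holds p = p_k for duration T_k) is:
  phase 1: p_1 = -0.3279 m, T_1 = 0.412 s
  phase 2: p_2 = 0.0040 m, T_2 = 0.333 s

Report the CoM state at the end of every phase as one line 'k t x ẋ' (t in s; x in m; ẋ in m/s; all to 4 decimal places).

phase 1: p=-0.3279, T=0.412, ωT=1.417280, cosh=2.184128, sinh=1.941755; start (x,ẋ)=(-0.149400, -0.228800) → end (x,ẋ)=(-0.067183, 0.692587)
phase 2: p=0.0040, T=0.333, ωT=1.145520, cosh=1.731067, sinh=1.413009; start (x,ẋ)=(-0.067183, 0.692587) → end (x,ẋ)=(0.165264, 0.852914)

1 0.4120 -0.0672 0.6926
2 0.7450 0.1653 0.8529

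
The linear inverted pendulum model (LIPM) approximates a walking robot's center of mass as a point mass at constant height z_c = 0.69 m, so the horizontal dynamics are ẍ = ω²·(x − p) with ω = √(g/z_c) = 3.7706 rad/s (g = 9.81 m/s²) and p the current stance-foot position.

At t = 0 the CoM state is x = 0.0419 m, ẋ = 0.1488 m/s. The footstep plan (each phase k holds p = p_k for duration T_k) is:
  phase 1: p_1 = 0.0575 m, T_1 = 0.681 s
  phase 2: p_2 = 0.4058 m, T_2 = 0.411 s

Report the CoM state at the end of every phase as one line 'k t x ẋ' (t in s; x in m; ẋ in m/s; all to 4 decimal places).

1 0.6810 0.2109 0.5945
2 1.0920 0.2808 -0.1892

phase 1: p=0.0575, T=0.681, ωT=2.567779, cosh=6.556769, sinh=6.480063; start (x,ẋ)=(0.041900, 0.148800) → end (x,ẋ)=(0.210939, 0.594481)
phase 2: p=0.4058, T=0.411, ωT=1.549717, cosh=2.461222, sinh=2.248914; start (x,ẋ)=(0.210939, 0.594481) → end (x,ẋ)=(0.280771, -0.189227)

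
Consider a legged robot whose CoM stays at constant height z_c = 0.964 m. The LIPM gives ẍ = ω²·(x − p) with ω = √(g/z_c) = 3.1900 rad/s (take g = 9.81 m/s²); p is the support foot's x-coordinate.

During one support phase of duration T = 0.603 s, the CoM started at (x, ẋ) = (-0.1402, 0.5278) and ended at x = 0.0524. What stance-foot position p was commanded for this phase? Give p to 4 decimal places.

p = 0.0047

ωT = 3.1900·0.603 = 1.923570; cosh(ωT) = 3.495719, sinh(ωT) = 3.349634
x(T) = p + (x₀−p)·cosh(ωT) + (ẋ₀/ω)·sinh(ωT) ⇒ p·(1 − cosh) = x(T) − x₀·cosh − (ẋ₀/ω)·sinh
numerator   = 0.0524 − (-0.1402)·3.495719 − (0.5278/3.1900)·3.349634 = -0.011712
denominator = 1 − 3.495719 = -2.495719
p = -0.011712 / -2.495719 = 0.0047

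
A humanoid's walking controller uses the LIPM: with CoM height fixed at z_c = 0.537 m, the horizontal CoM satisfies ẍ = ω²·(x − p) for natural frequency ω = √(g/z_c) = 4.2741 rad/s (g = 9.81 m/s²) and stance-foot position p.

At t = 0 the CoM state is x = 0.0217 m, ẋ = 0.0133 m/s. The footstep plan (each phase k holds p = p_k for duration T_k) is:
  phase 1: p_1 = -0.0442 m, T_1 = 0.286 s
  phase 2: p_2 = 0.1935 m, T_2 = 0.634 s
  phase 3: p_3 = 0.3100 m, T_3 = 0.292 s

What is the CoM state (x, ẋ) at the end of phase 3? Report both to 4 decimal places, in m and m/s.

x = -0.0003, ẋ = -1.1654

phase 1: p=-0.0442, T=0.286, ωT=1.222393, cosh=1.844913, sinh=1.550388; start (x,ẋ)=(0.021700, 0.013300) → end (x,ẋ)=(0.082204, 0.461225)
phase 2: p=0.1935, T=0.634, ωT=2.709779, cosh=7.546256, sinh=7.479704; start (x,ẋ)=(0.082204, 0.461225) → end (x,ẋ)=(0.160780, -0.077496)
phase 3: p=0.3100, T=0.292, ωT=1.248037, cosh=1.885283, sinh=1.598216; start (x,ẋ)=(0.160780, -0.077496) → end (x,ẋ)=(-0.000300, -1.165413)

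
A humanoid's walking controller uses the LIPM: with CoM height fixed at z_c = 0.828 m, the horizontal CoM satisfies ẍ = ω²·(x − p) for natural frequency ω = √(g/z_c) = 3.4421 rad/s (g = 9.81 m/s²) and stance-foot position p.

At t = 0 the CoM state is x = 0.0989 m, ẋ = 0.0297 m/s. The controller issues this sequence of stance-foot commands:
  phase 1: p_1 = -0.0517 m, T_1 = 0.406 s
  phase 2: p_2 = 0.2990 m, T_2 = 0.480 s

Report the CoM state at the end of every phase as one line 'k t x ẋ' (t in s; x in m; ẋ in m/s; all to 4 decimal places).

phase 1: p=-0.0517, T=0.406, ωT=1.397493, cosh=2.146130, sinh=1.898914; start (x,ẋ)=(0.098900, 0.029700) → end (x,ẋ)=(0.287892, 1.048100)
phase 2: p=0.2990, T=0.480, ωT=1.652208, cosh=2.705058, sinh=2.513432; start (x,ẋ)=(0.287892, 1.048100) → end (x,ẋ)=(1.034278, 2.739069)

1 0.4060 0.2879 1.0481
2 0.8860 1.0343 2.7391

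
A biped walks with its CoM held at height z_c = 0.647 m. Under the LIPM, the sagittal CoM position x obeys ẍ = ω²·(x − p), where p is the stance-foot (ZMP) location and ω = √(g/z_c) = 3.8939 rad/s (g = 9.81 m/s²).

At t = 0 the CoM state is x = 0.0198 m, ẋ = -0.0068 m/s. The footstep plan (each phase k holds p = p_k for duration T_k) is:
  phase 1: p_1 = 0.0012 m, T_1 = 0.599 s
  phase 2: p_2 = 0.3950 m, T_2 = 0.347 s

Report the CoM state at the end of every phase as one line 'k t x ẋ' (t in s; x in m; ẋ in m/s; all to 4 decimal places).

phase 1: p=0.0012, T=0.599, ωT=2.332446, cosh=5.200086, sinh=5.103028; start (x,ẋ)=(0.019800, -0.006800) → end (x,ẋ)=(0.089010, 0.334234)
phase 2: p=0.3950, T=0.347, ωT=1.351183, cosh=2.060463, sinh=1.801530; start (x,ẋ)=(0.089010, 0.334234) → end (x,ẋ)=(-0.080846, -1.457835)

1 0.5990 0.0890 0.3342
2 0.9460 -0.0808 -1.4578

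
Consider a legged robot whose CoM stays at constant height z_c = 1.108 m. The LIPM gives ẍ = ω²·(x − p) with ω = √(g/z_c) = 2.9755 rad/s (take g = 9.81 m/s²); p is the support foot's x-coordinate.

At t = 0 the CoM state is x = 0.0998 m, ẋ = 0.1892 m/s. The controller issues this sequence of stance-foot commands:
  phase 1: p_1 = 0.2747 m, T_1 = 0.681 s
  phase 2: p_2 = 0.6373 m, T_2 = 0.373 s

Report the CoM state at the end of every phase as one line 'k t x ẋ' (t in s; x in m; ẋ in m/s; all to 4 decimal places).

phase 1: p=0.2747, T=0.681, ωT=2.026315, cosh=3.858952, sinh=3.727132; start (x,ẋ)=(0.099800, 0.189200) → end (x,ẋ)=(-0.163237, -1.209541)
phase 2: p=0.6373, T=0.373, ωT=1.109861, cosh=1.681771, sinh=1.352167; start (x,ẋ)=(-0.163237, -1.209541) → end (x,ẋ)=(-1.258677, -5.255032)

1 0.6810 -0.1632 -1.2095
2 1.0540 -1.2587 -5.2550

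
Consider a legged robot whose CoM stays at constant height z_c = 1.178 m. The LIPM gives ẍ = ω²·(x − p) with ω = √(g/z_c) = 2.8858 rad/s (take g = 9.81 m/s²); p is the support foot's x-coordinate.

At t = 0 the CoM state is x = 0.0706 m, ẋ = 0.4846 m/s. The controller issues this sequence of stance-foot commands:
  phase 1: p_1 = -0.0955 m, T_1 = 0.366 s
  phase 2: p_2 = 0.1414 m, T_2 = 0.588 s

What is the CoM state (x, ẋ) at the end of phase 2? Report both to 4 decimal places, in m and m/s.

x = 2.0938, ẋ = 5.7598

phase 1: p=-0.0955, T=0.366, ωT=1.056203, cosh=1.611603, sinh=1.263829; start (x,ẋ)=(0.070600, 0.484600) → end (x,ẋ)=(0.384417, 1.386776)
phase 2: p=0.1414, T=0.588, ωT=1.696850, cosh=2.819997, sinh=2.636737; start (x,ẋ)=(0.384417, 1.386776) → end (x,ẋ)=(2.093794, 5.759839)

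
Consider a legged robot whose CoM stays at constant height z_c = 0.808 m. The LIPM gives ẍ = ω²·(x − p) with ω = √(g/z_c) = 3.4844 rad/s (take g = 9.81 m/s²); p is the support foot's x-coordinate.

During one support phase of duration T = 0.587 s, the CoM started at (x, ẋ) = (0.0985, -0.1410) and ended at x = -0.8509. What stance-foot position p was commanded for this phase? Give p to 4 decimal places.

p = 0.3700

ωT = 3.4844·0.587 = 2.045343; cosh(ωT) = 3.930572, sinh(ωT) = 3.801236
x(T) = p + (x₀−p)·cosh(ωT) + (ẋ₀/ω)·sinh(ωT) ⇒ p·(1 − cosh) = x(T) − x₀·cosh − (ẋ₀/ω)·sinh
numerator   = -0.8509 − (0.0985)·3.930572 − (-0.1410/3.4844)·3.801236 = -1.084240
denominator = 1 − 3.930572 = -2.930572
p = -1.084240 / -2.930572 = 0.3700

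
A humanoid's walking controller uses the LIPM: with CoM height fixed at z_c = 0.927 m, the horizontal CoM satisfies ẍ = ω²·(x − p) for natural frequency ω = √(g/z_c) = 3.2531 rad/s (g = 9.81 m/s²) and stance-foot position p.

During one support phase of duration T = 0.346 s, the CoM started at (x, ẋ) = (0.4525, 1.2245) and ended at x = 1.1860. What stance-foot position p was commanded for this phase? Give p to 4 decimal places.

ωT = 3.2531·0.346 = 1.125573; cosh(ωT) = 1.703224, sinh(ωT) = 1.378757
x(T) = p + (x₀−p)·cosh(ωT) + (ẋ₀/ω)·sinh(ωT) ⇒ p·(1 − cosh) = x(T) − x₀·cosh − (ẋ₀/ω)·sinh
numerator   = 1.1860 − (0.4525)·1.703224 − (1.2245/3.2531)·1.378757 = -0.103687
denominator = 1 − 1.703224 = -0.703224
p = -0.103687 / -0.703224 = 0.1474

p = 0.1474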